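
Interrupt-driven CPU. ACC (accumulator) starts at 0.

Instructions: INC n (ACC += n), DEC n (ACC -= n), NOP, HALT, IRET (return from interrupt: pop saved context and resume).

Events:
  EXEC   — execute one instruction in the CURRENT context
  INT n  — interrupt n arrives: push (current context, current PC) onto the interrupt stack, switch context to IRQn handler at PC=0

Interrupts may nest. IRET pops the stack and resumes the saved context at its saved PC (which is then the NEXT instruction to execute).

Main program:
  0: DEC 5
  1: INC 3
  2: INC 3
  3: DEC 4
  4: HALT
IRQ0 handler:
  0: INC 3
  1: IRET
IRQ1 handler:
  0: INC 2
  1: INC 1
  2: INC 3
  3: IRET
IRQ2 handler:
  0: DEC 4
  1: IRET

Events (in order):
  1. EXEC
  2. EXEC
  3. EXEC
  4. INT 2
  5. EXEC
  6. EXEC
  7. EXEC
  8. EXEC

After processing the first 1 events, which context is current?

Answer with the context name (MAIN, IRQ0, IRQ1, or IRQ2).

Event 1 (EXEC): [MAIN] PC=0: DEC 5 -> ACC=-5

Answer: MAIN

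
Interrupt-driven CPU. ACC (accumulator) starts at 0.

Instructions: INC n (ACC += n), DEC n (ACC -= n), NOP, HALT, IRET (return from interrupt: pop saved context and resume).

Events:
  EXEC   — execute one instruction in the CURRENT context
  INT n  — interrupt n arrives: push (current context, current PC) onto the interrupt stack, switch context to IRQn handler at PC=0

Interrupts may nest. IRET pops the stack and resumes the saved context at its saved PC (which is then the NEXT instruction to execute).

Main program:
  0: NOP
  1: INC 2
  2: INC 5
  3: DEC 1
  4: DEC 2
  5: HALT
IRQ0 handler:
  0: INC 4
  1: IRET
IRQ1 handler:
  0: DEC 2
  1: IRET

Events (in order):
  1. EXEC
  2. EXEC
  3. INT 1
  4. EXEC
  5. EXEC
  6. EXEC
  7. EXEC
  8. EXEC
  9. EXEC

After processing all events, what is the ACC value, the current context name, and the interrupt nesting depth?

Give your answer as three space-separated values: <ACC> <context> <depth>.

Event 1 (EXEC): [MAIN] PC=0: NOP
Event 2 (EXEC): [MAIN] PC=1: INC 2 -> ACC=2
Event 3 (INT 1): INT 1 arrives: push (MAIN, PC=2), enter IRQ1 at PC=0 (depth now 1)
Event 4 (EXEC): [IRQ1] PC=0: DEC 2 -> ACC=0
Event 5 (EXEC): [IRQ1] PC=1: IRET -> resume MAIN at PC=2 (depth now 0)
Event 6 (EXEC): [MAIN] PC=2: INC 5 -> ACC=5
Event 7 (EXEC): [MAIN] PC=3: DEC 1 -> ACC=4
Event 8 (EXEC): [MAIN] PC=4: DEC 2 -> ACC=2
Event 9 (EXEC): [MAIN] PC=5: HALT

Answer: 2 MAIN 0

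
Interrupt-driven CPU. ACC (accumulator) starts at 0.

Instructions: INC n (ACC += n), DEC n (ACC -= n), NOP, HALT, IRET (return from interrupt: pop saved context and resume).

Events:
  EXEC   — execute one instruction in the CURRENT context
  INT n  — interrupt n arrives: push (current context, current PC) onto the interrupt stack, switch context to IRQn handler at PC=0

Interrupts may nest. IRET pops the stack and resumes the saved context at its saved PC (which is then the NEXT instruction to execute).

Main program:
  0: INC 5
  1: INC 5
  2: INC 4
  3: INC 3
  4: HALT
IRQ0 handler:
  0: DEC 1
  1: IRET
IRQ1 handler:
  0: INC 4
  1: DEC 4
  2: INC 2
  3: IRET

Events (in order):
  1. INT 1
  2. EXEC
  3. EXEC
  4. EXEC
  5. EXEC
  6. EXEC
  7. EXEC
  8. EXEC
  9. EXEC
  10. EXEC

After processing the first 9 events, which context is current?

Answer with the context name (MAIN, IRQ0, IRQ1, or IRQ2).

Answer: MAIN

Derivation:
Event 1 (INT 1): INT 1 arrives: push (MAIN, PC=0), enter IRQ1 at PC=0 (depth now 1)
Event 2 (EXEC): [IRQ1] PC=0: INC 4 -> ACC=4
Event 3 (EXEC): [IRQ1] PC=1: DEC 4 -> ACC=0
Event 4 (EXEC): [IRQ1] PC=2: INC 2 -> ACC=2
Event 5 (EXEC): [IRQ1] PC=3: IRET -> resume MAIN at PC=0 (depth now 0)
Event 6 (EXEC): [MAIN] PC=0: INC 5 -> ACC=7
Event 7 (EXEC): [MAIN] PC=1: INC 5 -> ACC=12
Event 8 (EXEC): [MAIN] PC=2: INC 4 -> ACC=16
Event 9 (EXEC): [MAIN] PC=3: INC 3 -> ACC=19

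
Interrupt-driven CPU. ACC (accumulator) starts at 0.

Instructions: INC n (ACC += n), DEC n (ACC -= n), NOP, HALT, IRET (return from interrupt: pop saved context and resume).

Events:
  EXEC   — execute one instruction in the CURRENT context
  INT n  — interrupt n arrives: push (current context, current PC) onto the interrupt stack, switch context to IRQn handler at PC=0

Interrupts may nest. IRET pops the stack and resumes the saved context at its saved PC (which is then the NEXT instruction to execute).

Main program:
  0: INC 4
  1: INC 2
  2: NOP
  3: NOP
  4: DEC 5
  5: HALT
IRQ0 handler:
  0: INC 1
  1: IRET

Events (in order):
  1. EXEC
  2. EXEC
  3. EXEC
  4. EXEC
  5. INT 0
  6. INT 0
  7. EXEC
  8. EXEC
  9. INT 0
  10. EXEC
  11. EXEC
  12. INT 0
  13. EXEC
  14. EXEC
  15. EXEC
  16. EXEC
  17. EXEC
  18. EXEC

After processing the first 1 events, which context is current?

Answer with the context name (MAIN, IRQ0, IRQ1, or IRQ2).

Event 1 (EXEC): [MAIN] PC=0: INC 4 -> ACC=4

Answer: MAIN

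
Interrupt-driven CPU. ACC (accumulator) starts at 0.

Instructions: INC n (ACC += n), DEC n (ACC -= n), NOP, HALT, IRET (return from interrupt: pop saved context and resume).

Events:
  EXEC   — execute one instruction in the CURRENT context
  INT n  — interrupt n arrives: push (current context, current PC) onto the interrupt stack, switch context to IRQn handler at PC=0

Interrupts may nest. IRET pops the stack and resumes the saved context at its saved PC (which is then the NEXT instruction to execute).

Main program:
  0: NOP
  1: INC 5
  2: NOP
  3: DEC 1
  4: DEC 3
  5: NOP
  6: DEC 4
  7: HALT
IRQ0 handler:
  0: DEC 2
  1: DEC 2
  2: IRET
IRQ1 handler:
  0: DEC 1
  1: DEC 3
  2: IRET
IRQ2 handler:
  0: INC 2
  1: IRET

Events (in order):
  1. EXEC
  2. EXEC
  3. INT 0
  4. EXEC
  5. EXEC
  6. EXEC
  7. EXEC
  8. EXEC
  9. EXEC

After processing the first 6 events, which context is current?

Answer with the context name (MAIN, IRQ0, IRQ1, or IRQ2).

Answer: MAIN

Derivation:
Event 1 (EXEC): [MAIN] PC=0: NOP
Event 2 (EXEC): [MAIN] PC=1: INC 5 -> ACC=5
Event 3 (INT 0): INT 0 arrives: push (MAIN, PC=2), enter IRQ0 at PC=0 (depth now 1)
Event 4 (EXEC): [IRQ0] PC=0: DEC 2 -> ACC=3
Event 5 (EXEC): [IRQ0] PC=1: DEC 2 -> ACC=1
Event 6 (EXEC): [IRQ0] PC=2: IRET -> resume MAIN at PC=2 (depth now 0)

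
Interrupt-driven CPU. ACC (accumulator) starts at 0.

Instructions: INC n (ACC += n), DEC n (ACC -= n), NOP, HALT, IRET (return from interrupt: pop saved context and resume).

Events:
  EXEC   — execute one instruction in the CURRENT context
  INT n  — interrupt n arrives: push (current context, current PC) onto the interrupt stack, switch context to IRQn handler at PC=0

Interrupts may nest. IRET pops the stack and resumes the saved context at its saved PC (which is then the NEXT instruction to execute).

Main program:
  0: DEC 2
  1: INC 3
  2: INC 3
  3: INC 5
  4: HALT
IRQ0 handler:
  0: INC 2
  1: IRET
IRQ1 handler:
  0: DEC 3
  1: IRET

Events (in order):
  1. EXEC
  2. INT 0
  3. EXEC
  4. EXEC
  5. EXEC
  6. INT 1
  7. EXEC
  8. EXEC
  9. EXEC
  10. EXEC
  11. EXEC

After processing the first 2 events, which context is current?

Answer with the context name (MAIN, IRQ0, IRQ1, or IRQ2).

Event 1 (EXEC): [MAIN] PC=0: DEC 2 -> ACC=-2
Event 2 (INT 0): INT 0 arrives: push (MAIN, PC=1), enter IRQ0 at PC=0 (depth now 1)

Answer: IRQ0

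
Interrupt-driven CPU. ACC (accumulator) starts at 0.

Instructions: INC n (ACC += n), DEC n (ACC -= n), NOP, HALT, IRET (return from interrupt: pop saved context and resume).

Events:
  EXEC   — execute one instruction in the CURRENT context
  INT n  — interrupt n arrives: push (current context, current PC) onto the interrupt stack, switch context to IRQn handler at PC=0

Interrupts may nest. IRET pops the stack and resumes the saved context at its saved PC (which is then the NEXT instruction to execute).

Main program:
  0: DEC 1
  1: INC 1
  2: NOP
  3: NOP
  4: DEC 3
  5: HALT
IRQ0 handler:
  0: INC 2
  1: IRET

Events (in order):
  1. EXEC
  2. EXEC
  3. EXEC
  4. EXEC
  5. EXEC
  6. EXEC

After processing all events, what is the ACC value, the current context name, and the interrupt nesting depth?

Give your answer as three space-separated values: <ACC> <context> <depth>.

Answer: -3 MAIN 0

Derivation:
Event 1 (EXEC): [MAIN] PC=0: DEC 1 -> ACC=-1
Event 2 (EXEC): [MAIN] PC=1: INC 1 -> ACC=0
Event 3 (EXEC): [MAIN] PC=2: NOP
Event 4 (EXEC): [MAIN] PC=3: NOP
Event 5 (EXEC): [MAIN] PC=4: DEC 3 -> ACC=-3
Event 6 (EXEC): [MAIN] PC=5: HALT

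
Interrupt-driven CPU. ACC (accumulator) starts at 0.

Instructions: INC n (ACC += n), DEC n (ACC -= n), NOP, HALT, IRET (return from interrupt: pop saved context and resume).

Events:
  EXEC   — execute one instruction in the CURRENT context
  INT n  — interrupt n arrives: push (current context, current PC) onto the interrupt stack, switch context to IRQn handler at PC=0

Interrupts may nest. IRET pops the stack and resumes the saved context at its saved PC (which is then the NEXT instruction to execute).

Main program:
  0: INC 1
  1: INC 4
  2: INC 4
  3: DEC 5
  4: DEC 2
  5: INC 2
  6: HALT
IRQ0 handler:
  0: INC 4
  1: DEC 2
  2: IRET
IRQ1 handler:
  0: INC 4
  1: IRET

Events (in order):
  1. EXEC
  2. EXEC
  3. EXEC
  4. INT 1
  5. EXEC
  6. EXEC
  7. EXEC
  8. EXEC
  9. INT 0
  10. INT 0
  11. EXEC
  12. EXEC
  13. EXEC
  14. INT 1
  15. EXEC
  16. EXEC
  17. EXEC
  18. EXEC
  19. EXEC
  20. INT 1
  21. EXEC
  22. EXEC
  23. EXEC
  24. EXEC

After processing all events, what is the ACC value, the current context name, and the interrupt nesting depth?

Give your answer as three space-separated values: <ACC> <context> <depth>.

Event 1 (EXEC): [MAIN] PC=0: INC 1 -> ACC=1
Event 2 (EXEC): [MAIN] PC=1: INC 4 -> ACC=5
Event 3 (EXEC): [MAIN] PC=2: INC 4 -> ACC=9
Event 4 (INT 1): INT 1 arrives: push (MAIN, PC=3), enter IRQ1 at PC=0 (depth now 1)
Event 5 (EXEC): [IRQ1] PC=0: INC 4 -> ACC=13
Event 6 (EXEC): [IRQ1] PC=1: IRET -> resume MAIN at PC=3 (depth now 0)
Event 7 (EXEC): [MAIN] PC=3: DEC 5 -> ACC=8
Event 8 (EXEC): [MAIN] PC=4: DEC 2 -> ACC=6
Event 9 (INT 0): INT 0 arrives: push (MAIN, PC=5), enter IRQ0 at PC=0 (depth now 1)
Event 10 (INT 0): INT 0 arrives: push (IRQ0, PC=0), enter IRQ0 at PC=0 (depth now 2)
Event 11 (EXEC): [IRQ0] PC=0: INC 4 -> ACC=10
Event 12 (EXEC): [IRQ0] PC=1: DEC 2 -> ACC=8
Event 13 (EXEC): [IRQ0] PC=2: IRET -> resume IRQ0 at PC=0 (depth now 1)
Event 14 (INT 1): INT 1 arrives: push (IRQ0, PC=0), enter IRQ1 at PC=0 (depth now 2)
Event 15 (EXEC): [IRQ1] PC=0: INC 4 -> ACC=12
Event 16 (EXEC): [IRQ1] PC=1: IRET -> resume IRQ0 at PC=0 (depth now 1)
Event 17 (EXEC): [IRQ0] PC=0: INC 4 -> ACC=16
Event 18 (EXEC): [IRQ0] PC=1: DEC 2 -> ACC=14
Event 19 (EXEC): [IRQ0] PC=2: IRET -> resume MAIN at PC=5 (depth now 0)
Event 20 (INT 1): INT 1 arrives: push (MAIN, PC=5), enter IRQ1 at PC=0 (depth now 1)
Event 21 (EXEC): [IRQ1] PC=0: INC 4 -> ACC=18
Event 22 (EXEC): [IRQ1] PC=1: IRET -> resume MAIN at PC=5 (depth now 0)
Event 23 (EXEC): [MAIN] PC=5: INC 2 -> ACC=20
Event 24 (EXEC): [MAIN] PC=6: HALT

Answer: 20 MAIN 0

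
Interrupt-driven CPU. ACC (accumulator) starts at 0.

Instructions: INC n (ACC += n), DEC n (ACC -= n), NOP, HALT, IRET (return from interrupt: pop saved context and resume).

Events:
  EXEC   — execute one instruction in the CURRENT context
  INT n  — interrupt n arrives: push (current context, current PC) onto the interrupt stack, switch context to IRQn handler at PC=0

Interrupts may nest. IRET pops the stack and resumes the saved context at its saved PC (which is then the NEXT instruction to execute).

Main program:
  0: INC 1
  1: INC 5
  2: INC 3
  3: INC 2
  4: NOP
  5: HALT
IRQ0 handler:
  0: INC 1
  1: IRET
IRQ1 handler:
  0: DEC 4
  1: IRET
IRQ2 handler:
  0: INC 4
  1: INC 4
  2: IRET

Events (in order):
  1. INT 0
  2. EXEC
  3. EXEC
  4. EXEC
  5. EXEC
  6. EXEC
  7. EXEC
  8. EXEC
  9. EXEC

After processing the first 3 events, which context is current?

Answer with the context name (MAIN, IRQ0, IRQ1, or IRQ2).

Event 1 (INT 0): INT 0 arrives: push (MAIN, PC=0), enter IRQ0 at PC=0 (depth now 1)
Event 2 (EXEC): [IRQ0] PC=0: INC 1 -> ACC=1
Event 3 (EXEC): [IRQ0] PC=1: IRET -> resume MAIN at PC=0 (depth now 0)

Answer: MAIN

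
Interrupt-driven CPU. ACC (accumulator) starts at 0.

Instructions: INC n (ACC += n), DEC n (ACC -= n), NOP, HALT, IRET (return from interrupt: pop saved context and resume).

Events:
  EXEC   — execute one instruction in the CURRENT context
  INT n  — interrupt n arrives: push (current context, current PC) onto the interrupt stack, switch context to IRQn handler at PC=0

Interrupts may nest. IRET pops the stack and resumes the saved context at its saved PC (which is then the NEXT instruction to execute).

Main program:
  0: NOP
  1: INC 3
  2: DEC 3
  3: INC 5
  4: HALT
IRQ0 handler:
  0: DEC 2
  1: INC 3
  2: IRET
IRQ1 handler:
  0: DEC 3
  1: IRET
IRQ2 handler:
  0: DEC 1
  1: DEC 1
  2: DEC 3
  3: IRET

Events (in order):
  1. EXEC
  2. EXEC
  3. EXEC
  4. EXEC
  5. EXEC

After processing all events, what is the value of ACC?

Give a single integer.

Event 1 (EXEC): [MAIN] PC=0: NOP
Event 2 (EXEC): [MAIN] PC=1: INC 3 -> ACC=3
Event 3 (EXEC): [MAIN] PC=2: DEC 3 -> ACC=0
Event 4 (EXEC): [MAIN] PC=3: INC 5 -> ACC=5
Event 5 (EXEC): [MAIN] PC=4: HALT

Answer: 5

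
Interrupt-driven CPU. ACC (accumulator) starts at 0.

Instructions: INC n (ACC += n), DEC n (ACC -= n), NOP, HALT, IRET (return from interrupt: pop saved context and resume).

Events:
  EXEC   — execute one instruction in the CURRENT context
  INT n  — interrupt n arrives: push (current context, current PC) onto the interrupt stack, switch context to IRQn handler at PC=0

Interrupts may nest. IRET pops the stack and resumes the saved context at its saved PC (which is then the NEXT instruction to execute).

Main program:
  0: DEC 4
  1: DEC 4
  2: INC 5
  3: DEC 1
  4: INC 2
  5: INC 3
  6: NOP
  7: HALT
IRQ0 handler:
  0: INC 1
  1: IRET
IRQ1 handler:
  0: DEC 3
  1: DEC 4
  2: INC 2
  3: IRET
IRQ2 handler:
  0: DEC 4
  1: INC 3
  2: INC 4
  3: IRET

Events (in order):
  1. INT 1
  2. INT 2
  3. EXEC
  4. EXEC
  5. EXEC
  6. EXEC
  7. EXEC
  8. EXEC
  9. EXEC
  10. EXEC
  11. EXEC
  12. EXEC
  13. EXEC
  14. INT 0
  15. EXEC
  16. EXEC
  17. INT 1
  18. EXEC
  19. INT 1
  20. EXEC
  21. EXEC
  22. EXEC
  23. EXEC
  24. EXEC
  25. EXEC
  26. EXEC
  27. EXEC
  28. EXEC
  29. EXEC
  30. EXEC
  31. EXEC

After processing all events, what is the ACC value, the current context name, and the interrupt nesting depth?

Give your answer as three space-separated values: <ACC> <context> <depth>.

Answer: -10 MAIN 0

Derivation:
Event 1 (INT 1): INT 1 arrives: push (MAIN, PC=0), enter IRQ1 at PC=0 (depth now 1)
Event 2 (INT 2): INT 2 arrives: push (IRQ1, PC=0), enter IRQ2 at PC=0 (depth now 2)
Event 3 (EXEC): [IRQ2] PC=0: DEC 4 -> ACC=-4
Event 4 (EXEC): [IRQ2] PC=1: INC 3 -> ACC=-1
Event 5 (EXEC): [IRQ2] PC=2: INC 4 -> ACC=3
Event 6 (EXEC): [IRQ2] PC=3: IRET -> resume IRQ1 at PC=0 (depth now 1)
Event 7 (EXEC): [IRQ1] PC=0: DEC 3 -> ACC=0
Event 8 (EXEC): [IRQ1] PC=1: DEC 4 -> ACC=-4
Event 9 (EXEC): [IRQ1] PC=2: INC 2 -> ACC=-2
Event 10 (EXEC): [IRQ1] PC=3: IRET -> resume MAIN at PC=0 (depth now 0)
Event 11 (EXEC): [MAIN] PC=0: DEC 4 -> ACC=-6
Event 12 (EXEC): [MAIN] PC=1: DEC 4 -> ACC=-10
Event 13 (EXEC): [MAIN] PC=2: INC 5 -> ACC=-5
Event 14 (INT 0): INT 0 arrives: push (MAIN, PC=3), enter IRQ0 at PC=0 (depth now 1)
Event 15 (EXEC): [IRQ0] PC=0: INC 1 -> ACC=-4
Event 16 (EXEC): [IRQ0] PC=1: IRET -> resume MAIN at PC=3 (depth now 0)
Event 17 (INT 1): INT 1 arrives: push (MAIN, PC=3), enter IRQ1 at PC=0 (depth now 1)
Event 18 (EXEC): [IRQ1] PC=0: DEC 3 -> ACC=-7
Event 19 (INT 1): INT 1 arrives: push (IRQ1, PC=1), enter IRQ1 at PC=0 (depth now 2)
Event 20 (EXEC): [IRQ1] PC=0: DEC 3 -> ACC=-10
Event 21 (EXEC): [IRQ1] PC=1: DEC 4 -> ACC=-14
Event 22 (EXEC): [IRQ1] PC=2: INC 2 -> ACC=-12
Event 23 (EXEC): [IRQ1] PC=3: IRET -> resume IRQ1 at PC=1 (depth now 1)
Event 24 (EXEC): [IRQ1] PC=1: DEC 4 -> ACC=-16
Event 25 (EXEC): [IRQ1] PC=2: INC 2 -> ACC=-14
Event 26 (EXEC): [IRQ1] PC=3: IRET -> resume MAIN at PC=3 (depth now 0)
Event 27 (EXEC): [MAIN] PC=3: DEC 1 -> ACC=-15
Event 28 (EXEC): [MAIN] PC=4: INC 2 -> ACC=-13
Event 29 (EXEC): [MAIN] PC=5: INC 3 -> ACC=-10
Event 30 (EXEC): [MAIN] PC=6: NOP
Event 31 (EXEC): [MAIN] PC=7: HALT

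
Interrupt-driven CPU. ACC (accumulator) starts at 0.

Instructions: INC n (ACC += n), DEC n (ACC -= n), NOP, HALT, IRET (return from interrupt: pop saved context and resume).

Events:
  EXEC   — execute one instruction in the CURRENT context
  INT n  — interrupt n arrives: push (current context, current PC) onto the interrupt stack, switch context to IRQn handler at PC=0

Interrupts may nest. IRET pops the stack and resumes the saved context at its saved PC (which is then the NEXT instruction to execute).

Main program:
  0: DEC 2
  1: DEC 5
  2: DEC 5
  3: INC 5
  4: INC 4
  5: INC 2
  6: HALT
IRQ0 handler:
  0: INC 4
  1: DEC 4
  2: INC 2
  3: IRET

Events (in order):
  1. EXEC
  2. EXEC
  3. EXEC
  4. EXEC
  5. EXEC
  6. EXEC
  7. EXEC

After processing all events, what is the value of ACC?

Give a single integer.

Answer: -1

Derivation:
Event 1 (EXEC): [MAIN] PC=0: DEC 2 -> ACC=-2
Event 2 (EXEC): [MAIN] PC=1: DEC 5 -> ACC=-7
Event 3 (EXEC): [MAIN] PC=2: DEC 5 -> ACC=-12
Event 4 (EXEC): [MAIN] PC=3: INC 5 -> ACC=-7
Event 5 (EXEC): [MAIN] PC=4: INC 4 -> ACC=-3
Event 6 (EXEC): [MAIN] PC=5: INC 2 -> ACC=-1
Event 7 (EXEC): [MAIN] PC=6: HALT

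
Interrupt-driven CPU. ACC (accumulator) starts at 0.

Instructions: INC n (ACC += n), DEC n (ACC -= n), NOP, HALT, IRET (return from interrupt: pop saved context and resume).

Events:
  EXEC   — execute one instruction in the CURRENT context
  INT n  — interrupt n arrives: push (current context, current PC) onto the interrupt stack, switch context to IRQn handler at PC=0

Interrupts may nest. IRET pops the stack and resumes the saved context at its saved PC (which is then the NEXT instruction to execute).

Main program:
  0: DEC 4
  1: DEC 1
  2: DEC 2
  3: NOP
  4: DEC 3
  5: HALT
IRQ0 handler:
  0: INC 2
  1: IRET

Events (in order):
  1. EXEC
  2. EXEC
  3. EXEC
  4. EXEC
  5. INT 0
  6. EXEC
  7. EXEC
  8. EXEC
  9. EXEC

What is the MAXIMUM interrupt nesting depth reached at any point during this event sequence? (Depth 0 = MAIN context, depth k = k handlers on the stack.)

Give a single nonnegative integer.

Answer: 1

Derivation:
Event 1 (EXEC): [MAIN] PC=0: DEC 4 -> ACC=-4 [depth=0]
Event 2 (EXEC): [MAIN] PC=1: DEC 1 -> ACC=-5 [depth=0]
Event 3 (EXEC): [MAIN] PC=2: DEC 2 -> ACC=-7 [depth=0]
Event 4 (EXEC): [MAIN] PC=3: NOP [depth=0]
Event 5 (INT 0): INT 0 arrives: push (MAIN, PC=4), enter IRQ0 at PC=0 (depth now 1) [depth=1]
Event 6 (EXEC): [IRQ0] PC=0: INC 2 -> ACC=-5 [depth=1]
Event 7 (EXEC): [IRQ0] PC=1: IRET -> resume MAIN at PC=4 (depth now 0) [depth=0]
Event 8 (EXEC): [MAIN] PC=4: DEC 3 -> ACC=-8 [depth=0]
Event 9 (EXEC): [MAIN] PC=5: HALT [depth=0]
Max depth observed: 1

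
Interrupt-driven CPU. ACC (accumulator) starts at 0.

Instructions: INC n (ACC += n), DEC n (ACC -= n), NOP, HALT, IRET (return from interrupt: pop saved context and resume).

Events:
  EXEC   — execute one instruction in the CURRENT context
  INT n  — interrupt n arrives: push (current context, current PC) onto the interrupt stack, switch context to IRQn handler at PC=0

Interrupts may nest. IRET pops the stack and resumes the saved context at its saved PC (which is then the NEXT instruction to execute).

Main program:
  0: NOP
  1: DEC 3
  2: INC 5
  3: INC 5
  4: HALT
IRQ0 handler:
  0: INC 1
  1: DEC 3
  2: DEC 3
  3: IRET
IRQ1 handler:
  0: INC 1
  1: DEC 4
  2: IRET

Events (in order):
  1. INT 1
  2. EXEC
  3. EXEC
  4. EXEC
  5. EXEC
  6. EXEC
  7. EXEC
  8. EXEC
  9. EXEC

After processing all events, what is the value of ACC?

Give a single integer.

Answer: 4

Derivation:
Event 1 (INT 1): INT 1 arrives: push (MAIN, PC=0), enter IRQ1 at PC=0 (depth now 1)
Event 2 (EXEC): [IRQ1] PC=0: INC 1 -> ACC=1
Event 3 (EXEC): [IRQ1] PC=1: DEC 4 -> ACC=-3
Event 4 (EXEC): [IRQ1] PC=2: IRET -> resume MAIN at PC=0 (depth now 0)
Event 5 (EXEC): [MAIN] PC=0: NOP
Event 6 (EXEC): [MAIN] PC=1: DEC 3 -> ACC=-6
Event 7 (EXEC): [MAIN] PC=2: INC 5 -> ACC=-1
Event 8 (EXEC): [MAIN] PC=3: INC 5 -> ACC=4
Event 9 (EXEC): [MAIN] PC=4: HALT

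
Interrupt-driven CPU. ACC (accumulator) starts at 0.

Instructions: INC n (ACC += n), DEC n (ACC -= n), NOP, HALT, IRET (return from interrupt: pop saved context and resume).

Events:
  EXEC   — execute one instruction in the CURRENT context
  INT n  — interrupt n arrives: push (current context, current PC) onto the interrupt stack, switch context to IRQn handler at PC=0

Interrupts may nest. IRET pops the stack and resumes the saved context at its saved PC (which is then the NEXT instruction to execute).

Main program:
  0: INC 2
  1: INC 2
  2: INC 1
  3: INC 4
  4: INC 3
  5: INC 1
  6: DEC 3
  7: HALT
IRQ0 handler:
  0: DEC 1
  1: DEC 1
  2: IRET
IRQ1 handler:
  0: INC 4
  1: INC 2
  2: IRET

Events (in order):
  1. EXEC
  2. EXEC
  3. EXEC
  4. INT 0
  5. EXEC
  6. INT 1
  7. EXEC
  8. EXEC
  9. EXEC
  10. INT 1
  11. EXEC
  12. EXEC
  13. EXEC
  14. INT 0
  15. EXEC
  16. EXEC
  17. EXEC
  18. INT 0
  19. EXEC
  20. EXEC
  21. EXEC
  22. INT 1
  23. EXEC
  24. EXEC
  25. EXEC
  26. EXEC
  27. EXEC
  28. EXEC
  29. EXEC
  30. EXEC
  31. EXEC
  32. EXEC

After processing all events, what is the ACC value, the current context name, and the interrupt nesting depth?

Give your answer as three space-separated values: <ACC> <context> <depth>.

Event 1 (EXEC): [MAIN] PC=0: INC 2 -> ACC=2
Event 2 (EXEC): [MAIN] PC=1: INC 2 -> ACC=4
Event 3 (EXEC): [MAIN] PC=2: INC 1 -> ACC=5
Event 4 (INT 0): INT 0 arrives: push (MAIN, PC=3), enter IRQ0 at PC=0 (depth now 1)
Event 5 (EXEC): [IRQ0] PC=0: DEC 1 -> ACC=4
Event 6 (INT 1): INT 1 arrives: push (IRQ0, PC=1), enter IRQ1 at PC=0 (depth now 2)
Event 7 (EXEC): [IRQ1] PC=0: INC 4 -> ACC=8
Event 8 (EXEC): [IRQ1] PC=1: INC 2 -> ACC=10
Event 9 (EXEC): [IRQ1] PC=2: IRET -> resume IRQ0 at PC=1 (depth now 1)
Event 10 (INT 1): INT 1 arrives: push (IRQ0, PC=1), enter IRQ1 at PC=0 (depth now 2)
Event 11 (EXEC): [IRQ1] PC=0: INC 4 -> ACC=14
Event 12 (EXEC): [IRQ1] PC=1: INC 2 -> ACC=16
Event 13 (EXEC): [IRQ1] PC=2: IRET -> resume IRQ0 at PC=1 (depth now 1)
Event 14 (INT 0): INT 0 arrives: push (IRQ0, PC=1), enter IRQ0 at PC=0 (depth now 2)
Event 15 (EXEC): [IRQ0] PC=0: DEC 1 -> ACC=15
Event 16 (EXEC): [IRQ0] PC=1: DEC 1 -> ACC=14
Event 17 (EXEC): [IRQ0] PC=2: IRET -> resume IRQ0 at PC=1 (depth now 1)
Event 18 (INT 0): INT 0 arrives: push (IRQ0, PC=1), enter IRQ0 at PC=0 (depth now 2)
Event 19 (EXEC): [IRQ0] PC=0: DEC 1 -> ACC=13
Event 20 (EXEC): [IRQ0] PC=1: DEC 1 -> ACC=12
Event 21 (EXEC): [IRQ0] PC=2: IRET -> resume IRQ0 at PC=1 (depth now 1)
Event 22 (INT 1): INT 1 arrives: push (IRQ0, PC=1), enter IRQ1 at PC=0 (depth now 2)
Event 23 (EXEC): [IRQ1] PC=0: INC 4 -> ACC=16
Event 24 (EXEC): [IRQ1] PC=1: INC 2 -> ACC=18
Event 25 (EXEC): [IRQ1] PC=2: IRET -> resume IRQ0 at PC=1 (depth now 1)
Event 26 (EXEC): [IRQ0] PC=1: DEC 1 -> ACC=17
Event 27 (EXEC): [IRQ0] PC=2: IRET -> resume MAIN at PC=3 (depth now 0)
Event 28 (EXEC): [MAIN] PC=3: INC 4 -> ACC=21
Event 29 (EXEC): [MAIN] PC=4: INC 3 -> ACC=24
Event 30 (EXEC): [MAIN] PC=5: INC 1 -> ACC=25
Event 31 (EXEC): [MAIN] PC=6: DEC 3 -> ACC=22
Event 32 (EXEC): [MAIN] PC=7: HALT

Answer: 22 MAIN 0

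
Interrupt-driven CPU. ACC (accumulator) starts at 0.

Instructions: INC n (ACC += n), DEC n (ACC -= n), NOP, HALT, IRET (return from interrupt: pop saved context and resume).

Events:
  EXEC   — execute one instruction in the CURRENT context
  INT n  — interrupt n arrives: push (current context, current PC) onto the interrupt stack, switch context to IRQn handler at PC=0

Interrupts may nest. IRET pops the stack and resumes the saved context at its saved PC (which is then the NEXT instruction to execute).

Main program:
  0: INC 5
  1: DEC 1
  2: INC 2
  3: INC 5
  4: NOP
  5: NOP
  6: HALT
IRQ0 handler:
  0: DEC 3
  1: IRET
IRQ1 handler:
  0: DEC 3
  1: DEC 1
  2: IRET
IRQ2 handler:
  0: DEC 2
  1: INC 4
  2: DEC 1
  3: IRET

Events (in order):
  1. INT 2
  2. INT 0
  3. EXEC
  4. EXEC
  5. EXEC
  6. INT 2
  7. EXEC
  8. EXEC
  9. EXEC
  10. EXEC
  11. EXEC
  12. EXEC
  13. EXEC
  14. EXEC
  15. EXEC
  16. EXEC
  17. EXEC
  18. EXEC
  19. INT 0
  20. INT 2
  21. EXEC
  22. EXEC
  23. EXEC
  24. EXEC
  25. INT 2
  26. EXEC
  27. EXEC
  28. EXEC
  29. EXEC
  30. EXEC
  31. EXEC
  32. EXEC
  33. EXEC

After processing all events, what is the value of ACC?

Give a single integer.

Event 1 (INT 2): INT 2 arrives: push (MAIN, PC=0), enter IRQ2 at PC=0 (depth now 1)
Event 2 (INT 0): INT 0 arrives: push (IRQ2, PC=0), enter IRQ0 at PC=0 (depth now 2)
Event 3 (EXEC): [IRQ0] PC=0: DEC 3 -> ACC=-3
Event 4 (EXEC): [IRQ0] PC=1: IRET -> resume IRQ2 at PC=0 (depth now 1)
Event 5 (EXEC): [IRQ2] PC=0: DEC 2 -> ACC=-5
Event 6 (INT 2): INT 2 arrives: push (IRQ2, PC=1), enter IRQ2 at PC=0 (depth now 2)
Event 7 (EXEC): [IRQ2] PC=0: DEC 2 -> ACC=-7
Event 8 (EXEC): [IRQ2] PC=1: INC 4 -> ACC=-3
Event 9 (EXEC): [IRQ2] PC=2: DEC 1 -> ACC=-4
Event 10 (EXEC): [IRQ2] PC=3: IRET -> resume IRQ2 at PC=1 (depth now 1)
Event 11 (EXEC): [IRQ2] PC=1: INC 4 -> ACC=0
Event 12 (EXEC): [IRQ2] PC=2: DEC 1 -> ACC=-1
Event 13 (EXEC): [IRQ2] PC=3: IRET -> resume MAIN at PC=0 (depth now 0)
Event 14 (EXEC): [MAIN] PC=0: INC 5 -> ACC=4
Event 15 (EXEC): [MAIN] PC=1: DEC 1 -> ACC=3
Event 16 (EXEC): [MAIN] PC=2: INC 2 -> ACC=5
Event 17 (EXEC): [MAIN] PC=3: INC 5 -> ACC=10
Event 18 (EXEC): [MAIN] PC=4: NOP
Event 19 (INT 0): INT 0 arrives: push (MAIN, PC=5), enter IRQ0 at PC=0 (depth now 1)
Event 20 (INT 2): INT 2 arrives: push (IRQ0, PC=0), enter IRQ2 at PC=0 (depth now 2)
Event 21 (EXEC): [IRQ2] PC=0: DEC 2 -> ACC=8
Event 22 (EXEC): [IRQ2] PC=1: INC 4 -> ACC=12
Event 23 (EXEC): [IRQ2] PC=2: DEC 1 -> ACC=11
Event 24 (EXEC): [IRQ2] PC=3: IRET -> resume IRQ0 at PC=0 (depth now 1)
Event 25 (INT 2): INT 2 arrives: push (IRQ0, PC=0), enter IRQ2 at PC=0 (depth now 2)
Event 26 (EXEC): [IRQ2] PC=0: DEC 2 -> ACC=9
Event 27 (EXEC): [IRQ2] PC=1: INC 4 -> ACC=13
Event 28 (EXEC): [IRQ2] PC=2: DEC 1 -> ACC=12
Event 29 (EXEC): [IRQ2] PC=3: IRET -> resume IRQ0 at PC=0 (depth now 1)
Event 30 (EXEC): [IRQ0] PC=0: DEC 3 -> ACC=9
Event 31 (EXEC): [IRQ0] PC=1: IRET -> resume MAIN at PC=5 (depth now 0)
Event 32 (EXEC): [MAIN] PC=5: NOP
Event 33 (EXEC): [MAIN] PC=6: HALT

Answer: 9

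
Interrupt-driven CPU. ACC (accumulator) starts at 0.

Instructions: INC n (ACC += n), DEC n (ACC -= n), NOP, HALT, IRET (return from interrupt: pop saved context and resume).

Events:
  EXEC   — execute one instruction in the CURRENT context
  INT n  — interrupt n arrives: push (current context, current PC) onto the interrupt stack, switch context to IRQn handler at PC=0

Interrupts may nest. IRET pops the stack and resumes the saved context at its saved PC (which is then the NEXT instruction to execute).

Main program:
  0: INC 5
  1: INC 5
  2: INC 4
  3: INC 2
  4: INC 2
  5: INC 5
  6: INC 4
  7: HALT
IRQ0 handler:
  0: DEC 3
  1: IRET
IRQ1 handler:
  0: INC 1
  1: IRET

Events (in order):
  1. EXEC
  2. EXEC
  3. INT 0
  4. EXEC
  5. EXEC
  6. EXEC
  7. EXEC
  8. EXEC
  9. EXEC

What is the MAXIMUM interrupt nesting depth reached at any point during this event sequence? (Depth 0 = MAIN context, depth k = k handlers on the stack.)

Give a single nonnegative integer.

Event 1 (EXEC): [MAIN] PC=0: INC 5 -> ACC=5 [depth=0]
Event 2 (EXEC): [MAIN] PC=1: INC 5 -> ACC=10 [depth=0]
Event 3 (INT 0): INT 0 arrives: push (MAIN, PC=2), enter IRQ0 at PC=0 (depth now 1) [depth=1]
Event 4 (EXEC): [IRQ0] PC=0: DEC 3 -> ACC=7 [depth=1]
Event 5 (EXEC): [IRQ0] PC=1: IRET -> resume MAIN at PC=2 (depth now 0) [depth=0]
Event 6 (EXEC): [MAIN] PC=2: INC 4 -> ACC=11 [depth=0]
Event 7 (EXEC): [MAIN] PC=3: INC 2 -> ACC=13 [depth=0]
Event 8 (EXEC): [MAIN] PC=4: INC 2 -> ACC=15 [depth=0]
Event 9 (EXEC): [MAIN] PC=5: INC 5 -> ACC=20 [depth=0]
Max depth observed: 1

Answer: 1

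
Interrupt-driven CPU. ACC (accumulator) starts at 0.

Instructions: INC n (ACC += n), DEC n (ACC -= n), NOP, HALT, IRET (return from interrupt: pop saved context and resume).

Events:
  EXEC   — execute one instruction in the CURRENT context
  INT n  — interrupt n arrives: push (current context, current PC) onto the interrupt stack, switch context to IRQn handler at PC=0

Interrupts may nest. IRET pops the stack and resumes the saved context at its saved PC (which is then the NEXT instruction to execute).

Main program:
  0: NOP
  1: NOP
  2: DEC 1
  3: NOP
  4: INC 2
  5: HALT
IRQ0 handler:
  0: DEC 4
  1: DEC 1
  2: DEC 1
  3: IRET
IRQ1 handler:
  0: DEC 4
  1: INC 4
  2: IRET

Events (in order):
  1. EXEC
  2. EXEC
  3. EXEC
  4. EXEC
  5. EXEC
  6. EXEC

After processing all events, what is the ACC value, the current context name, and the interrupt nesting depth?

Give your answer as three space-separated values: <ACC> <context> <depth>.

Answer: 1 MAIN 0

Derivation:
Event 1 (EXEC): [MAIN] PC=0: NOP
Event 2 (EXEC): [MAIN] PC=1: NOP
Event 3 (EXEC): [MAIN] PC=2: DEC 1 -> ACC=-1
Event 4 (EXEC): [MAIN] PC=3: NOP
Event 5 (EXEC): [MAIN] PC=4: INC 2 -> ACC=1
Event 6 (EXEC): [MAIN] PC=5: HALT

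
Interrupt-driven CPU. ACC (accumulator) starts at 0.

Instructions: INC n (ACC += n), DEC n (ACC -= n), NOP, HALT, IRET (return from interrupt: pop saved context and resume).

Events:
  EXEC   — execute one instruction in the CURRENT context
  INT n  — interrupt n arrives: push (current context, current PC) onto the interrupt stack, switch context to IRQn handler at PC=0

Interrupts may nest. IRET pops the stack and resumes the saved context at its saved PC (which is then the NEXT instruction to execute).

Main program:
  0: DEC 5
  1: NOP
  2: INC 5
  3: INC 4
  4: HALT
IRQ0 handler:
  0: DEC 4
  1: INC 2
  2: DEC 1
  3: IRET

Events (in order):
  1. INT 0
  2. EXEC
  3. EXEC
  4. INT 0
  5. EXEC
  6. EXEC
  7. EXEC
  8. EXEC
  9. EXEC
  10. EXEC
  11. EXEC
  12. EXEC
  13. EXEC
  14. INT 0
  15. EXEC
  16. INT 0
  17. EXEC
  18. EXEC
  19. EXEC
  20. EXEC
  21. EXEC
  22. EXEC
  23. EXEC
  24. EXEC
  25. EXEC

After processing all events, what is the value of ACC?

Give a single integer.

Event 1 (INT 0): INT 0 arrives: push (MAIN, PC=0), enter IRQ0 at PC=0 (depth now 1)
Event 2 (EXEC): [IRQ0] PC=0: DEC 4 -> ACC=-4
Event 3 (EXEC): [IRQ0] PC=1: INC 2 -> ACC=-2
Event 4 (INT 0): INT 0 arrives: push (IRQ0, PC=2), enter IRQ0 at PC=0 (depth now 2)
Event 5 (EXEC): [IRQ0] PC=0: DEC 4 -> ACC=-6
Event 6 (EXEC): [IRQ0] PC=1: INC 2 -> ACC=-4
Event 7 (EXEC): [IRQ0] PC=2: DEC 1 -> ACC=-5
Event 8 (EXEC): [IRQ0] PC=3: IRET -> resume IRQ0 at PC=2 (depth now 1)
Event 9 (EXEC): [IRQ0] PC=2: DEC 1 -> ACC=-6
Event 10 (EXEC): [IRQ0] PC=3: IRET -> resume MAIN at PC=0 (depth now 0)
Event 11 (EXEC): [MAIN] PC=0: DEC 5 -> ACC=-11
Event 12 (EXEC): [MAIN] PC=1: NOP
Event 13 (EXEC): [MAIN] PC=2: INC 5 -> ACC=-6
Event 14 (INT 0): INT 0 arrives: push (MAIN, PC=3), enter IRQ0 at PC=0 (depth now 1)
Event 15 (EXEC): [IRQ0] PC=0: DEC 4 -> ACC=-10
Event 16 (INT 0): INT 0 arrives: push (IRQ0, PC=1), enter IRQ0 at PC=0 (depth now 2)
Event 17 (EXEC): [IRQ0] PC=0: DEC 4 -> ACC=-14
Event 18 (EXEC): [IRQ0] PC=1: INC 2 -> ACC=-12
Event 19 (EXEC): [IRQ0] PC=2: DEC 1 -> ACC=-13
Event 20 (EXEC): [IRQ0] PC=3: IRET -> resume IRQ0 at PC=1 (depth now 1)
Event 21 (EXEC): [IRQ0] PC=1: INC 2 -> ACC=-11
Event 22 (EXEC): [IRQ0] PC=2: DEC 1 -> ACC=-12
Event 23 (EXEC): [IRQ0] PC=3: IRET -> resume MAIN at PC=3 (depth now 0)
Event 24 (EXEC): [MAIN] PC=3: INC 4 -> ACC=-8
Event 25 (EXEC): [MAIN] PC=4: HALT

Answer: -8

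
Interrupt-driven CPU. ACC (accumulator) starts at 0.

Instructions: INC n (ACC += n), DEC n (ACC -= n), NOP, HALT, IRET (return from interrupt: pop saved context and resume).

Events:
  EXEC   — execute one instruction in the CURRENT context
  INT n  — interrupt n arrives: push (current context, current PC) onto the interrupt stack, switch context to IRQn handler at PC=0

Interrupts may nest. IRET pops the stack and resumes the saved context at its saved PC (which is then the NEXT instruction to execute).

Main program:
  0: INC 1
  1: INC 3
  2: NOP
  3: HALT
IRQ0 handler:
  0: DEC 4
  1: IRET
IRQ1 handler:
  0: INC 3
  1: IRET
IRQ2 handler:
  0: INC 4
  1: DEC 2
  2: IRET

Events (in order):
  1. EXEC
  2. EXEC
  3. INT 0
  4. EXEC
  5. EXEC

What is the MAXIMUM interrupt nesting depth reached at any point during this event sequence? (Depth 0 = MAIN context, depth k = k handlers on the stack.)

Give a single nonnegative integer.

Event 1 (EXEC): [MAIN] PC=0: INC 1 -> ACC=1 [depth=0]
Event 2 (EXEC): [MAIN] PC=1: INC 3 -> ACC=4 [depth=0]
Event 3 (INT 0): INT 0 arrives: push (MAIN, PC=2), enter IRQ0 at PC=0 (depth now 1) [depth=1]
Event 4 (EXEC): [IRQ0] PC=0: DEC 4 -> ACC=0 [depth=1]
Event 5 (EXEC): [IRQ0] PC=1: IRET -> resume MAIN at PC=2 (depth now 0) [depth=0]
Max depth observed: 1

Answer: 1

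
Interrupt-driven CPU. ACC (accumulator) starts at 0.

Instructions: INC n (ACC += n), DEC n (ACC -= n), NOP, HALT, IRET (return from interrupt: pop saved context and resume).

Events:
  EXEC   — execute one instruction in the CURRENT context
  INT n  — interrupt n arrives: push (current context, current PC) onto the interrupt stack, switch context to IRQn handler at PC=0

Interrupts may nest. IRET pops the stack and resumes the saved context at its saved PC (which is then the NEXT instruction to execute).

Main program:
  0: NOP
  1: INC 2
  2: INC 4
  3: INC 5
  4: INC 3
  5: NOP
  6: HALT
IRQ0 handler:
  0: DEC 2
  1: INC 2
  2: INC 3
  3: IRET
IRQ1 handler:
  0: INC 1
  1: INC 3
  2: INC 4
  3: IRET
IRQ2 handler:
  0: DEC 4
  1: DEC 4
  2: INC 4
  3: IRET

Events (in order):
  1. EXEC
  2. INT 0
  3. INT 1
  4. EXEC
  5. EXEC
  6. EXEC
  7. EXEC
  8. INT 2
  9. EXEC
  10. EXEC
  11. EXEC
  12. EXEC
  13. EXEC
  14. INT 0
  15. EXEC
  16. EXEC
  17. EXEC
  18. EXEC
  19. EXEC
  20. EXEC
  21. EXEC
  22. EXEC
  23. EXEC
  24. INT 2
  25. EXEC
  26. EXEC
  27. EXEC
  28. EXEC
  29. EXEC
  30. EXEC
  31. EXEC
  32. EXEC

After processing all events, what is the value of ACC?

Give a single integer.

Event 1 (EXEC): [MAIN] PC=0: NOP
Event 2 (INT 0): INT 0 arrives: push (MAIN, PC=1), enter IRQ0 at PC=0 (depth now 1)
Event 3 (INT 1): INT 1 arrives: push (IRQ0, PC=0), enter IRQ1 at PC=0 (depth now 2)
Event 4 (EXEC): [IRQ1] PC=0: INC 1 -> ACC=1
Event 5 (EXEC): [IRQ1] PC=1: INC 3 -> ACC=4
Event 6 (EXEC): [IRQ1] PC=2: INC 4 -> ACC=8
Event 7 (EXEC): [IRQ1] PC=3: IRET -> resume IRQ0 at PC=0 (depth now 1)
Event 8 (INT 2): INT 2 arrives: push (IRQ0, PC=0), enter IRQ2 at PC=0 (depth now 2)
Event 9 (EXEC): [IRQ2] PC=0: DEC 4 -> ACC=4
Event 10 (EXEC): [IRQ2] PC=1: DEC 4 -> ACC=0
Event 11 (EXEC): [IRQ2] PC=2: INC 4 -> ACC=4
Event 12 (EXEC): [IRQ2] PC=3: IRET -> resume IRQ0 at PC=0 (depth now 1)
Event 13 (EXEC): [IRQ0] PC=0: DEC 2 -> ACC=2
Event 14 (INT 0): INT 0 arrives: push (IRQ0, PC=1), enter IRQ0 at PC=0 (depth now 2)
Event 15 (EXEC): [IRQ0] PC=0: DEC 2 -> ACC=0
Event 16 (EXEC): [IRQ0] PC=1: INC 2 -> ACC=2
Event 17 (EXEC): [IRQ0] PC=2: INC 3 -> ACC=5
Event 18 (EXEC): [IRQ0] PC=3: IRET -> resume IRQ0 at PC=1 (depth now 1)
Event 19 (EXEC): [IRQ0] PC=1: INC 2 -> ACC=7
Event 20 (EXEC): [IRQ0] PC=2: INC 3 -> ACC=10
Event 21 (EXEC): [IRQ0] PC=3: IRET -> resume MAIN at PC=1 (depth now 0)
Event 22 (EXEC): [MAIN] PC=1: INC 2 -> ACC=12
Event 23 (EXEC): [MAIN] PC=2: INC 4 -> ACC=16
Event 24 (INT 2): INT 2 arrives: push (MAIN, PC=3), enter IRQ2 at PC=0 (depth now 1)
Event 25 (EXEC): [IRQ2] PC=0: DEC 4 -> ACC=12
Event 26 (EXEC): [IRQ2] PC=1: DEC 4 -> ACC=8
Event 27 (EXEC): [IRQ2] PC=2: INC 4 -> ACC=12
Event 28 (EXEC): [IRQ2] PC=3: IRET -> resume MAIN at PC=3 (depth now 0)
Event 29 (EXEC): [MAIN] PC=3: INC 5 -> ACC=17
Event 30 (EXEC): [MAIN] PC=4: INC 3 -> ACC=20
Event 31 (EXEC): [MAIN] PC=5: NOP
Event 32 (EXEC): [MAIN] PC=6: HALT

Answer: 20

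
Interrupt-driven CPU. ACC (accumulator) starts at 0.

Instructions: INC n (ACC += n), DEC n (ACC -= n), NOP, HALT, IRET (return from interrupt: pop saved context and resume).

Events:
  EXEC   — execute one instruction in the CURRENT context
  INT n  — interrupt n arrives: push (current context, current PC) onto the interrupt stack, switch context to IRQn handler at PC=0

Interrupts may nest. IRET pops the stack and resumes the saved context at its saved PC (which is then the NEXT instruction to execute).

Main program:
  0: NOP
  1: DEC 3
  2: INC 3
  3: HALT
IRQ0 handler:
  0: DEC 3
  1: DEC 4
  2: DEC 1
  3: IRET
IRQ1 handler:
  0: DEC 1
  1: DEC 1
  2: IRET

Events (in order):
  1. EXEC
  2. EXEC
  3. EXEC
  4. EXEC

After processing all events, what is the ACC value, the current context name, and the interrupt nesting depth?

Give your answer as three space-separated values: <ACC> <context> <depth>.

Event 1 (EXEC): [MAIN] PC=0: NOP
Event 2 (EXEC): [MAIN] PC=1: DEC 3 -> ACC=-3
Event 3 (EXEC): [MAIN] PC=2: INC 3 -> ACC=0
Event 4 (EXEC): [MAIN] PC=3: HALT

Answer: 0 MAIN 0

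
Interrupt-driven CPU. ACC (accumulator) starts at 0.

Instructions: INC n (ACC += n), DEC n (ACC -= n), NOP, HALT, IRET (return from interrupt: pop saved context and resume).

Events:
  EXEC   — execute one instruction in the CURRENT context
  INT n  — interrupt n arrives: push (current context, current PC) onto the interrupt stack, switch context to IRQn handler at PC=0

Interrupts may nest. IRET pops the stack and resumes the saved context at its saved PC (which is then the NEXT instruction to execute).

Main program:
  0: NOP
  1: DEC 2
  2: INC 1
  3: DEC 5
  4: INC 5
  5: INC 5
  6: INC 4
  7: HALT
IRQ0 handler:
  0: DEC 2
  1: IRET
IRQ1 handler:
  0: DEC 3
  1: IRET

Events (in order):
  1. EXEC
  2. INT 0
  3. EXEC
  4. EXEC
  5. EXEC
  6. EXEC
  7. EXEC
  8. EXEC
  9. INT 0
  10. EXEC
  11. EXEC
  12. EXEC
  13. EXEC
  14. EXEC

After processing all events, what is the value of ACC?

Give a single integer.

Answer: 4

Derivation:
Event 1 (EXEC): [MAIN] PC=0: NOP
Event 2 (INT 0): INT 0 arrives: push (MAIN, PC=1), enter IRQ0 at PC=0 (depth now 1)
Event 3 (EXEC): [IRQ0] PC=0: DEC 2 -> ACC=-2
Event 4 (EXEC): [IRQ0] PC=1: IRET -> resume MAIN at PC=1 (depth now 0)
Event 5 (EXEC): [MAIN] PC=1: DEC 2 -> ACC=-4
Event 6 (EXEC): [MAIN] PC=2: INC 1 -> ACC=-3
Event 7 (EXEC): [MAIN] PC=3: DEC 5 -> ACC=-8
Event 8 (EXEC): [MAIN] PC=4: INC 5 -> ACC=-3
Event 9 (INT 0): INT 0 arrives: push (MAIN, PC=5), enter IRQ0 at PC=0 (depth now 1)
Event 10 (EXEC): [IRQ0] PC=0: DEC 2 -> ACC=-5
Event 11 (EXEC): [IRQ0] PC=1: IRET -> resume MAIN at PC=5 (depth now 0)
Event 12 (EXEC): [MAIN] PC=5: INC 5 -> ACC=0
Event 13 (EXEC): [MAIN] PC=6: INC 4 -> ACC=4
Event 14 (EXEC): [MAIN] PC=7: HALT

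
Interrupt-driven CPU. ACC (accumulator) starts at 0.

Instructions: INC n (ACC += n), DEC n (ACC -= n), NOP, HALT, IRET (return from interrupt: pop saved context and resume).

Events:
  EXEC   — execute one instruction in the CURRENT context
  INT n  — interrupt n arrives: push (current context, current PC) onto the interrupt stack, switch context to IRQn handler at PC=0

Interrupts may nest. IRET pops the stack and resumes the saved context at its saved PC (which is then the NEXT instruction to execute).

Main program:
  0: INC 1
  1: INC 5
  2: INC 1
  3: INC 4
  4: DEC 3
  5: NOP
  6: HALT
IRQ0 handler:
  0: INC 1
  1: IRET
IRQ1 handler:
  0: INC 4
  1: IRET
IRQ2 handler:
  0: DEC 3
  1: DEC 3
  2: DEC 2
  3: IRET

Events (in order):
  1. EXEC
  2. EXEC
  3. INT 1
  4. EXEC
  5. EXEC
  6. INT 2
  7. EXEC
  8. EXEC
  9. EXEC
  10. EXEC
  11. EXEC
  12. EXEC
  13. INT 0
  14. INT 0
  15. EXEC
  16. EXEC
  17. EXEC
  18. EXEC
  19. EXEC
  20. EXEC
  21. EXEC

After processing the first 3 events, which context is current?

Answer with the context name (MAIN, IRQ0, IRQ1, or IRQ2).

Answer: IRQ1

Derivation:
Event 1 (EXEC): [MAIN] PC=0: INC 1 -> ACC=1
Event 2 (EXEC): [MAIN] PC=1: INC 5 -> ACC=6
Event 3 (INT 1): INT 1 arrives: push (MAIN, PC=2), enter IRQ1 at PC=0 (depth now 1)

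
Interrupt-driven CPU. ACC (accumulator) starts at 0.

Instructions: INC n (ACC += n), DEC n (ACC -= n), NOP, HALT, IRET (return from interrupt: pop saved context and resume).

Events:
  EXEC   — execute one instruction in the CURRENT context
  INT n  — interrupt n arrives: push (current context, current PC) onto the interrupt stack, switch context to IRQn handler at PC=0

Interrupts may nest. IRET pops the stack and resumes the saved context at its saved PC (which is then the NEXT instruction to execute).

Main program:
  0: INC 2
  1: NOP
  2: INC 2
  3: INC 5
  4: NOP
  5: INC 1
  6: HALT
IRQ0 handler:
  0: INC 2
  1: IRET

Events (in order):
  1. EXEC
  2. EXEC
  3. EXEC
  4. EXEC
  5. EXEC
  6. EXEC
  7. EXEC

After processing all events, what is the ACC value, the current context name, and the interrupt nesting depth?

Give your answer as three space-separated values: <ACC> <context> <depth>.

Event 1 (EXEC): [MAIN] PC=0: INC 2 -> ACC=2
Event 2 (EXEC): [MAIN] PC=1: NOP
Event 3 (EXEC): [MAIN] PC=2: INC 2 -> ACC=4
Event 4 (EXEC): [MAIN] PC=3: INC 5 -> ACC=9
Event 5 (EXEC): [MAIN] PC=4: NOP
Event 6 (EXEC): [MAIN] PC=5: INC 1 -> ACC=10
Event 7 (EXEC): [MAIN] PC=6: HALT

Answer: 10 MAIN 0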